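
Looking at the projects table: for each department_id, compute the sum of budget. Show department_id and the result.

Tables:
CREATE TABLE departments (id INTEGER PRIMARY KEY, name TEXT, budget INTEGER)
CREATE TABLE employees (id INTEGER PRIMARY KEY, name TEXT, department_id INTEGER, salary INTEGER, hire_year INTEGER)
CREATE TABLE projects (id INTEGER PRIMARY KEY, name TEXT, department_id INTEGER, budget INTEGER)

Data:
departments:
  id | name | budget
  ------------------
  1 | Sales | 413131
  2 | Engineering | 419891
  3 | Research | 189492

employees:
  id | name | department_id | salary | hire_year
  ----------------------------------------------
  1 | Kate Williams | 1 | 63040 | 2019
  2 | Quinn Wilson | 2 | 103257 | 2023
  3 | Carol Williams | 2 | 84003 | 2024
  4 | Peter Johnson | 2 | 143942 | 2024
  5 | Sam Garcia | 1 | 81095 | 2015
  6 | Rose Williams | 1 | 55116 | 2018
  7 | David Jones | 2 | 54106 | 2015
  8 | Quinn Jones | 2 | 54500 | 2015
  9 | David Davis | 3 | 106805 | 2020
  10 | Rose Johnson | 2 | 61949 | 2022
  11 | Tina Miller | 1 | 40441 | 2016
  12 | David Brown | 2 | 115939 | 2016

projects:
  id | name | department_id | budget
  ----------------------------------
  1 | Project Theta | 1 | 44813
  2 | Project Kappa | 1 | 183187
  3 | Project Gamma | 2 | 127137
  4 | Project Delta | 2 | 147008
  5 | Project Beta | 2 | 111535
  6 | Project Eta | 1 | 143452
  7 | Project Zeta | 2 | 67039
SELECT department_id, SUM(budget) AS sum_budget FROM projects GROUP BY department_id

Execution result:
department_id | sum_budget
1 | 371452
2 | 452719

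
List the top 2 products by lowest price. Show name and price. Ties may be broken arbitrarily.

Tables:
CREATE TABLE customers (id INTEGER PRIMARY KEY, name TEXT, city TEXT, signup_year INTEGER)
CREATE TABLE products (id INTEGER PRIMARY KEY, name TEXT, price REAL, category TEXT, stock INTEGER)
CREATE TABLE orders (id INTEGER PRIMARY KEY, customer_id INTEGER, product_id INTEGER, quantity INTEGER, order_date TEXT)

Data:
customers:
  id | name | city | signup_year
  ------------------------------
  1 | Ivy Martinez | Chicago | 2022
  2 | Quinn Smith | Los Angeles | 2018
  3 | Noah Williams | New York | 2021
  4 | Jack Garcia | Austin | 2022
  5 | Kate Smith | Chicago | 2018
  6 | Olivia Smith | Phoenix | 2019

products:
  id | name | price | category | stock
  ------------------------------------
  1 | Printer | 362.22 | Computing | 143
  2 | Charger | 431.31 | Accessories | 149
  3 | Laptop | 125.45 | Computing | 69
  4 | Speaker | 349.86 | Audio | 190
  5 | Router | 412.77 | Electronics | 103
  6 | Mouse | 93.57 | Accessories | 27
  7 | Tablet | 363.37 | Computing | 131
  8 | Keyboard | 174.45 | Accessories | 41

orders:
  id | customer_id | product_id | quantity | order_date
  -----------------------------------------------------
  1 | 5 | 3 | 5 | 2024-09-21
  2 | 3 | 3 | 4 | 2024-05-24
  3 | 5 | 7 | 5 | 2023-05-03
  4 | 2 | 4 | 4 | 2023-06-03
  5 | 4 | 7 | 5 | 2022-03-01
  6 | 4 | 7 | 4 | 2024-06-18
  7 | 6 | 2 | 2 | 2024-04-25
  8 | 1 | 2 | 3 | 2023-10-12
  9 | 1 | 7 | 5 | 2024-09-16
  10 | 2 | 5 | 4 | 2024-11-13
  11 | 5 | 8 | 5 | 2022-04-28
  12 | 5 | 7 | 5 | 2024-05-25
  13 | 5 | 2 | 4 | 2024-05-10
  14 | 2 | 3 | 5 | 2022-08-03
SELECT name, price FROM products ORDER BY price ASC LIMIT 2

Execution result:
name | price
Mouse | 93.57
Laptop | 125.45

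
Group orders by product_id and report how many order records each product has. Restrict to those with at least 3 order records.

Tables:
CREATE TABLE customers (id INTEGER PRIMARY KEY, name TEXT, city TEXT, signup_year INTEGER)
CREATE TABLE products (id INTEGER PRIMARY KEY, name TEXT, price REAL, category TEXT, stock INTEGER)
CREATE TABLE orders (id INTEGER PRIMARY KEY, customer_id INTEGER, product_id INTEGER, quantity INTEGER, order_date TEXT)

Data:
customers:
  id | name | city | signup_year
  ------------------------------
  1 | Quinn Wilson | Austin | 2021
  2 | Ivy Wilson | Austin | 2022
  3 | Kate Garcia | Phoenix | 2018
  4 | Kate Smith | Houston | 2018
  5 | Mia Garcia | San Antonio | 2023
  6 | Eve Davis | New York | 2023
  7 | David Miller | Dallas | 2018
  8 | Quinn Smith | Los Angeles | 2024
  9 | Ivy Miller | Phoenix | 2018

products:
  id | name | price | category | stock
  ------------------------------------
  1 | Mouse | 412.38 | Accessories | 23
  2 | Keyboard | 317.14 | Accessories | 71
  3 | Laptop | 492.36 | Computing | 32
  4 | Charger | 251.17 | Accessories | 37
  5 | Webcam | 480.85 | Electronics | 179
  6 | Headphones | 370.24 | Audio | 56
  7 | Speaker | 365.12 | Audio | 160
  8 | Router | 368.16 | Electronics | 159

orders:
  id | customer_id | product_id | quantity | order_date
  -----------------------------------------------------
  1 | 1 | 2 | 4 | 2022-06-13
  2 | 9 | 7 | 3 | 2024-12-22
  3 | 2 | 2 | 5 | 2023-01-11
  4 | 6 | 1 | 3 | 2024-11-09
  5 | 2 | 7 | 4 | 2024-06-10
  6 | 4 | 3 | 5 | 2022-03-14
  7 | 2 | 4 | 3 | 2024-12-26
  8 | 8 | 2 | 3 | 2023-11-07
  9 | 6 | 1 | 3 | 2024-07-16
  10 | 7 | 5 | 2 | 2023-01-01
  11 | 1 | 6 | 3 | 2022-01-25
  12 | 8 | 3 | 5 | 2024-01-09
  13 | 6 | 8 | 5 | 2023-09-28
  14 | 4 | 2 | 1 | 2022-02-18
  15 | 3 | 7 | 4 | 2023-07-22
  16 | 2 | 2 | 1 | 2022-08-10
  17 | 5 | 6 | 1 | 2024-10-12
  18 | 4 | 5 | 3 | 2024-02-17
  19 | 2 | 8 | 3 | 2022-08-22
SELECT product_id, COUNT(*) AS order_count FROM orders GROUP BY product_id HAVING COUNT(*) >= 3

Execution result:
product_id | order_count
2 | 5
7 | 3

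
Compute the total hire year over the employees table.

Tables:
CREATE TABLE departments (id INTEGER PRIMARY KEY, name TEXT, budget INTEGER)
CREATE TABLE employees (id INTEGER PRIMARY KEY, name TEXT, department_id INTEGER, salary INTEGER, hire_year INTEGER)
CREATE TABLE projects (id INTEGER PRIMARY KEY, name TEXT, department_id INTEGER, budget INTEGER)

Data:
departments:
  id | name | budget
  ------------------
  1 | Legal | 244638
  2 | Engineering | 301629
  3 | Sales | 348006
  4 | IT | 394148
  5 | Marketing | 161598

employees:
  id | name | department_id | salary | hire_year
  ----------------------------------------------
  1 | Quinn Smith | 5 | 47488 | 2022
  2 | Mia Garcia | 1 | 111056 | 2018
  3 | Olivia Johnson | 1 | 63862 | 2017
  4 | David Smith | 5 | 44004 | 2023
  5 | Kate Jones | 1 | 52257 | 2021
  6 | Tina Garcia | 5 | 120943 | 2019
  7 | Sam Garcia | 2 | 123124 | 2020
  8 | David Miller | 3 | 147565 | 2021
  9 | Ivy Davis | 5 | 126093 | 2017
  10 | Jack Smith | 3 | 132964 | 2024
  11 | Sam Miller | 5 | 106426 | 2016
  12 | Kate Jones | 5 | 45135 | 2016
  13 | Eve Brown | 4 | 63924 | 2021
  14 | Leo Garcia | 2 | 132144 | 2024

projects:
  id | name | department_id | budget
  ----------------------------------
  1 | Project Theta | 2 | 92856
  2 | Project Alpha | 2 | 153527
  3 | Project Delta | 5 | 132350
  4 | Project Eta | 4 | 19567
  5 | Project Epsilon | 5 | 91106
SELECT SUM(hire_year) FROM employees

Execution result:
28279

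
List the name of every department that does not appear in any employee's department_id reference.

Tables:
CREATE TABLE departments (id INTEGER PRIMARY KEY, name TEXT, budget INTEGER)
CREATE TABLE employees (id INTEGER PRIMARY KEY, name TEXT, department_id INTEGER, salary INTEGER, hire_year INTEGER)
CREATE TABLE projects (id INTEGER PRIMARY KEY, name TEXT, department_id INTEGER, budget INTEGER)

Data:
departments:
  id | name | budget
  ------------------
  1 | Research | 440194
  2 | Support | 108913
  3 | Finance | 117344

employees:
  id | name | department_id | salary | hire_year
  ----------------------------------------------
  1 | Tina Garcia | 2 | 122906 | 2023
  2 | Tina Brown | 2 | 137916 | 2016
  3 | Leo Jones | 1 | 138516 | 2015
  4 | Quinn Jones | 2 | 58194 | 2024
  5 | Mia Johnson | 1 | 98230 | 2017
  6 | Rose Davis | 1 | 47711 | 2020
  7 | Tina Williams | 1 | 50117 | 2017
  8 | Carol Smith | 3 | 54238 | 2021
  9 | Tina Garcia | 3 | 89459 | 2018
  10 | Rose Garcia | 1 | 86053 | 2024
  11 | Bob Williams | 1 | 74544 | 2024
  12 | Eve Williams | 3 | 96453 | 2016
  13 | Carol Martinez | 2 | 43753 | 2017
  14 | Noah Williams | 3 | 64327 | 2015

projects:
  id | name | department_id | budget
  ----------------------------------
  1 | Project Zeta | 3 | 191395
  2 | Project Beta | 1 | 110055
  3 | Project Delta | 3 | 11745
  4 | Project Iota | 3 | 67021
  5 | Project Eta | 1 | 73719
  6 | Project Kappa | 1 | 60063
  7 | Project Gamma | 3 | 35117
SELECT p.name FROM departments p LEFT JOIN employees c ON c.department_id = p.id WHERE c.id IS NULL

Execution result:
(no rows)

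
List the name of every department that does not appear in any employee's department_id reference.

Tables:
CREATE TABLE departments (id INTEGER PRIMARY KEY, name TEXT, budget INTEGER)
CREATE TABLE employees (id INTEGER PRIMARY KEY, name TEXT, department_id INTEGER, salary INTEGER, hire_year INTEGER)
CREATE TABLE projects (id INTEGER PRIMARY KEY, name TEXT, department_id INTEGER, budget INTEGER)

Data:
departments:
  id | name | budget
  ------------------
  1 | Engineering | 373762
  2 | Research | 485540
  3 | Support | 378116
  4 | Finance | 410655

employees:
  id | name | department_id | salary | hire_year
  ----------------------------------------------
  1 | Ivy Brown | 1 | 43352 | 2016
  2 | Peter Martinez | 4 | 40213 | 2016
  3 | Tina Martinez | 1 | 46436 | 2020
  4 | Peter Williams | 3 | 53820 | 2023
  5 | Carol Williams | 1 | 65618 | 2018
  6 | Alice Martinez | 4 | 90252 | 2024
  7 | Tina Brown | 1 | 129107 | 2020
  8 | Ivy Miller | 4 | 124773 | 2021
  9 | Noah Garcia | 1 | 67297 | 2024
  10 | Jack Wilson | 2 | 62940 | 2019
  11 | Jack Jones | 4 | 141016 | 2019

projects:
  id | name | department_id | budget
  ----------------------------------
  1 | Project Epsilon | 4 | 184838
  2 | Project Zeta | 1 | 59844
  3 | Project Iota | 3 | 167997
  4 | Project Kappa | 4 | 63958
SELECT p.name FROM departments p LEFT JOIN employees c ON c.department_id = p.id WHERE c.id IS NULL

Execution result:
(no rows)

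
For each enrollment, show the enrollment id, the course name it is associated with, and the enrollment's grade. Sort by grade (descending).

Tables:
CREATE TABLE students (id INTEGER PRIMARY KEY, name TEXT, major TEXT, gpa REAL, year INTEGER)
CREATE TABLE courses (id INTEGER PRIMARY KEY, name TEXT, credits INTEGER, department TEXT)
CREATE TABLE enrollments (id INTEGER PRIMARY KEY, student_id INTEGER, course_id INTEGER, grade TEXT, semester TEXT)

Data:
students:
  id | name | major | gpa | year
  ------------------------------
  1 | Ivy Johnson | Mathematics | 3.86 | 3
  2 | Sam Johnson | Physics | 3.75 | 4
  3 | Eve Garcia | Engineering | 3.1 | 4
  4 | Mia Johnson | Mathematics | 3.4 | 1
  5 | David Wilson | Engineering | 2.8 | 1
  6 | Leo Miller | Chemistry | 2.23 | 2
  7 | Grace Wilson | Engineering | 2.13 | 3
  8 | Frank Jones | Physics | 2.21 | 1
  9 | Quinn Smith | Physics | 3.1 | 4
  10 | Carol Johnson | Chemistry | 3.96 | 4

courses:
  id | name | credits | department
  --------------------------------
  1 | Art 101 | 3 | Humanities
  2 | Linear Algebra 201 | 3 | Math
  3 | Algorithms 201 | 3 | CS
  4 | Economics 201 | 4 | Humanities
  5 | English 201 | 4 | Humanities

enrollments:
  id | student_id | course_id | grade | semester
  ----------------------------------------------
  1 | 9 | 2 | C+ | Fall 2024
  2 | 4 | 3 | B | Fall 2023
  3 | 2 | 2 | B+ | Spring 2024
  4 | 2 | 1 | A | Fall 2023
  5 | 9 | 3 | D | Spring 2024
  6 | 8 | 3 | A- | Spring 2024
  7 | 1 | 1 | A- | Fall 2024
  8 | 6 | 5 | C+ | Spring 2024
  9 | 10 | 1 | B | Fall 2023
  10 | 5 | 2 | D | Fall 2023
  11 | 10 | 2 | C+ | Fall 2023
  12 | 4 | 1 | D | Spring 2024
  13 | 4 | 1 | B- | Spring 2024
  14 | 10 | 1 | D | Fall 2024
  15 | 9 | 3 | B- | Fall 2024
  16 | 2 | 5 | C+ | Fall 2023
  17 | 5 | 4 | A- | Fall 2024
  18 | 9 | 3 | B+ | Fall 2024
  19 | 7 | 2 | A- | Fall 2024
SELECT c.id, p.name AS course, c.grade FROM enrollments c JOIN courses p ON c.course_id = p.id ORDER BY c.grade DESC

Execution result:
id | course | grade
5 | Algorithms 201 | D
10 | Linear Algebra 201 | D
12 | Art 101 | D
14 | Art 101 | D
1 | Linear Algebra 201 | C+
8 | English 201 | C+
11 | Linear Algebra 201 | C+
16 | English 201 | C+
13 | Art 101 | B-
15 | Algorithms 201 | B-
3 | Linear Algebra 201 | B+
18 | Algorithms 201 | B+
2 | Algorithms 201 | B
9 | Art 101 | B
6 | Algorithms 201 | A-
7 | Art 101 | A-
17 | Economics 201 | A-
19 | Linear Algebra 201 | A-
4 | Art 101 | A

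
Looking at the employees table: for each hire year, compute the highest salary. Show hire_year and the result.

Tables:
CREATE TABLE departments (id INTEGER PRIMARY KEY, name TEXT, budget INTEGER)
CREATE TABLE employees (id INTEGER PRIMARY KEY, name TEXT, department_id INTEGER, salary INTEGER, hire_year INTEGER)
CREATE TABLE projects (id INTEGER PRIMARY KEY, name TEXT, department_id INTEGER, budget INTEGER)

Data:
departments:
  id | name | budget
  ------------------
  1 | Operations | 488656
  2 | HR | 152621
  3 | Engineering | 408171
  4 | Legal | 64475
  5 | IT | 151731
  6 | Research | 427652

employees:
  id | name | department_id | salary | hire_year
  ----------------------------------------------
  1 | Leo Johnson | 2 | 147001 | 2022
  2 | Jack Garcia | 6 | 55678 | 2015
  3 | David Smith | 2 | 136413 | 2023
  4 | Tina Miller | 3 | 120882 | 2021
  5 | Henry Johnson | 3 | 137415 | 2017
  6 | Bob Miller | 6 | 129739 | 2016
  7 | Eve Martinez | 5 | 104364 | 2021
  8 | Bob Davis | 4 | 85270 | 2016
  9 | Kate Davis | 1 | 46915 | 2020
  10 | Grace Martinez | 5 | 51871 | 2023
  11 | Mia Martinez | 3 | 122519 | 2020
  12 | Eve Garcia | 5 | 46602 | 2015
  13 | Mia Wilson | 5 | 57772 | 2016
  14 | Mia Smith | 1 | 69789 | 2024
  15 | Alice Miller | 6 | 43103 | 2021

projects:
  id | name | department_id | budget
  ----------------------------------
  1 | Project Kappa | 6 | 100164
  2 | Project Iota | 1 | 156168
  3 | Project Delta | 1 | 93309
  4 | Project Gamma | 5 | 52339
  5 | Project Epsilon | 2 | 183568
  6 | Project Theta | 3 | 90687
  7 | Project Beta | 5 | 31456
SELECT hire_year, MAX(salary) AS max_salary FROM employees GROUP BY hire_year

Execution result:
hire_year | max_salary
2015 | 55678
2016 | 129739
2017 | 137415
2020 | 122519
2021 | 120882
2022 | 147001
2023 | 136413
2024 | 69789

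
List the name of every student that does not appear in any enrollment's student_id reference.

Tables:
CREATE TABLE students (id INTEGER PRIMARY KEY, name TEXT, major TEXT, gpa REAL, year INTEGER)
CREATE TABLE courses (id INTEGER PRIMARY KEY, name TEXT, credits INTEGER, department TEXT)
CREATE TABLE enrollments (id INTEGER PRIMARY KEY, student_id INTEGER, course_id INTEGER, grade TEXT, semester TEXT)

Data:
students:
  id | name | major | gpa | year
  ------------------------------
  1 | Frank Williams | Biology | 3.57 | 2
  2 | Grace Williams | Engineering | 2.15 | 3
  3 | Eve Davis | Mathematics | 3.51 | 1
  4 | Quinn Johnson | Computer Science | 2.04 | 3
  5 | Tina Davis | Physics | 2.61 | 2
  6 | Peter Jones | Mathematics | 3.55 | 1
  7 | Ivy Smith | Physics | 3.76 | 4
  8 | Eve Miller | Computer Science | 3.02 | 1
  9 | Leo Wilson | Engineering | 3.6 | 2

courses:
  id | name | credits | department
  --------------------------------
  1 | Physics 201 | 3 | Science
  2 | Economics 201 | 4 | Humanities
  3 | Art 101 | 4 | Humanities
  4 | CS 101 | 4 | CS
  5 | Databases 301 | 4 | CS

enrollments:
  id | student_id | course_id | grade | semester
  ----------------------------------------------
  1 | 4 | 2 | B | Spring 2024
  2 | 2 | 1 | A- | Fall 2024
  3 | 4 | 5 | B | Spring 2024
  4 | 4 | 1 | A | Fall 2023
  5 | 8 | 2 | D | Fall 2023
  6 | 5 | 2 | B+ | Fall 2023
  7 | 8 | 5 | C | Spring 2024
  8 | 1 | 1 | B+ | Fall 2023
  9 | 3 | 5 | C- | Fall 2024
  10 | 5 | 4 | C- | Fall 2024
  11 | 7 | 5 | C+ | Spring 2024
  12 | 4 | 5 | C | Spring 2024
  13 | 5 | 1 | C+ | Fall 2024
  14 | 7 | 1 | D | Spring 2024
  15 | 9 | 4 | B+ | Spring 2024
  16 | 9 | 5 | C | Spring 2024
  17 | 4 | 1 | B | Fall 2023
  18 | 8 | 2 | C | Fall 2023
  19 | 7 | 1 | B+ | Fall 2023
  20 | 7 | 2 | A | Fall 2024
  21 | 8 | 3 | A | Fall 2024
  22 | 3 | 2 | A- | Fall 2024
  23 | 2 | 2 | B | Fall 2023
SELECT p.name FROM students p LEFT JOIN enrollments c ON c.student_id = p.id WHERE c.id IS NULL

Execution result:
Peter Jones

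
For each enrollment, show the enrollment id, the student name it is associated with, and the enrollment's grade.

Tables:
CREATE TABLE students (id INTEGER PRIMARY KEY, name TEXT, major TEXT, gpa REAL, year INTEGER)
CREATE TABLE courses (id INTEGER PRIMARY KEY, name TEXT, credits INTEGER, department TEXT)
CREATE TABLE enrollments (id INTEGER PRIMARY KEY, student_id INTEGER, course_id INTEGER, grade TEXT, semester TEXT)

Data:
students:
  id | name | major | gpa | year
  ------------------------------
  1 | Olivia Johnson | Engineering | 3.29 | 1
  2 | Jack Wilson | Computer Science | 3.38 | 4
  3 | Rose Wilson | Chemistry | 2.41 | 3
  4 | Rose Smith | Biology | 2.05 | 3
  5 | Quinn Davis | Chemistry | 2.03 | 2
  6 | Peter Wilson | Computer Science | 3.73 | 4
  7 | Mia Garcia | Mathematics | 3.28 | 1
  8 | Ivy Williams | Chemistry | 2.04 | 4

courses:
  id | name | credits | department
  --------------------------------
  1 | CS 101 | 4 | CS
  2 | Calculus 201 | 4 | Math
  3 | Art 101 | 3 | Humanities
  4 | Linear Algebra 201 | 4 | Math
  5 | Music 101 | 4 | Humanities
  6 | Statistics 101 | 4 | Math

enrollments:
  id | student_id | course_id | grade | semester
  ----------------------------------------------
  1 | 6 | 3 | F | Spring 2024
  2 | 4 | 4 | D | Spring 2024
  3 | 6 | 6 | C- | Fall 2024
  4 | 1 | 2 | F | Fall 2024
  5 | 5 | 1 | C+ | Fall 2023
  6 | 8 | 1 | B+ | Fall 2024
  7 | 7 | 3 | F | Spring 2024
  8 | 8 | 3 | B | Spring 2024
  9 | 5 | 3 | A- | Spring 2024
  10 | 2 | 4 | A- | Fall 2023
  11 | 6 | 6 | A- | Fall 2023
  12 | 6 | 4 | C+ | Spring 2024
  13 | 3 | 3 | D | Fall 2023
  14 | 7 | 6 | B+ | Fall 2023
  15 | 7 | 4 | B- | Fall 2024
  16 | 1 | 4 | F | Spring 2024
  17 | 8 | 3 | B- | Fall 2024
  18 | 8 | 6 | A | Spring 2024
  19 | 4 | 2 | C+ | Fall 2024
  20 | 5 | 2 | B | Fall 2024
SELECT c.id, p.name AS student, c.grade FROM enrollments c JOIN students p ON c.student_id = p.id

Execution result:
id | student | grade
1 | Peter Wilson | F
2 | Rose Smith | D
3 | Peter Wilson | C-
4 | Olivia Johnson | F
5 | Quinn Davis | C+
6 | Ivy Williams | B+
7 | Mia Garcia | F
8 | Ivy Williams | B
9 | Quinn Davis | A-
10 | Jack Wilson | A-
11 | Peter Wilson | A-
12 | Peter Wilson | C+
13 | Rose Wilson | D
14 | Mia Garcia | B+
15 | Mia Garcia | B-
16 | Olivia Johnson | F
17 | Ivy Williams | B-
18 | Ivy Williams | A
19 | Rose Smith | C+
20 | Quinn Davis | B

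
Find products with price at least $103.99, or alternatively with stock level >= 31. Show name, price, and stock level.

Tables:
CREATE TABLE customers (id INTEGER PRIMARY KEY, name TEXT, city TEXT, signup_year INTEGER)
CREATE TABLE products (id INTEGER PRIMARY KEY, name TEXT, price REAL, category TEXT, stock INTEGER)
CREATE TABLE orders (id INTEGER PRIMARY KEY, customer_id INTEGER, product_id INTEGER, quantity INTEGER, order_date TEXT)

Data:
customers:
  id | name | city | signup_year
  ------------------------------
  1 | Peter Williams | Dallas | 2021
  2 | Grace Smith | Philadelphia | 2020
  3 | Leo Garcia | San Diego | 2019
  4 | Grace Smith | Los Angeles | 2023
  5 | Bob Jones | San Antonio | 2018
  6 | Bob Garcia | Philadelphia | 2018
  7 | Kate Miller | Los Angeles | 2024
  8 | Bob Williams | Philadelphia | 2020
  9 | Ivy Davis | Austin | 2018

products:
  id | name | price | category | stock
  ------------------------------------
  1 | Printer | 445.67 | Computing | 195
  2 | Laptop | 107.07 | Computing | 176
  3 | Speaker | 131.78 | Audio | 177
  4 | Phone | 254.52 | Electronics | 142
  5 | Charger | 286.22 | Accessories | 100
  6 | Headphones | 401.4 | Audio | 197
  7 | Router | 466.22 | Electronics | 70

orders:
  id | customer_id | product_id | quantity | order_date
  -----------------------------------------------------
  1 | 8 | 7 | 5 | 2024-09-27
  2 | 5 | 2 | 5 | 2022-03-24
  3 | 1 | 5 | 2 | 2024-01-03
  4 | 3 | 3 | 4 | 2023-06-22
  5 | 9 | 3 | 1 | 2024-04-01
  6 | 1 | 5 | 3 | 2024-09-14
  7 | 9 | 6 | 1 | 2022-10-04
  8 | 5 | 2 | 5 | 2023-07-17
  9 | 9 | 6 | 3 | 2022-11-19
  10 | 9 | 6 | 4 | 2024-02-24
SELECT name, price, stock FROM products WHERE price >= 103.99 OR stock >= 31

Execution result:
name | price | stock
Printer | 445.67 | 195
Laptop | 107.07 | 176
Speaker | 131.78 | 177
Phone | 254.52 | 142
Charger | 286.22 | 100
Headphones | 401.40 | 197
Router | 466.22 | 70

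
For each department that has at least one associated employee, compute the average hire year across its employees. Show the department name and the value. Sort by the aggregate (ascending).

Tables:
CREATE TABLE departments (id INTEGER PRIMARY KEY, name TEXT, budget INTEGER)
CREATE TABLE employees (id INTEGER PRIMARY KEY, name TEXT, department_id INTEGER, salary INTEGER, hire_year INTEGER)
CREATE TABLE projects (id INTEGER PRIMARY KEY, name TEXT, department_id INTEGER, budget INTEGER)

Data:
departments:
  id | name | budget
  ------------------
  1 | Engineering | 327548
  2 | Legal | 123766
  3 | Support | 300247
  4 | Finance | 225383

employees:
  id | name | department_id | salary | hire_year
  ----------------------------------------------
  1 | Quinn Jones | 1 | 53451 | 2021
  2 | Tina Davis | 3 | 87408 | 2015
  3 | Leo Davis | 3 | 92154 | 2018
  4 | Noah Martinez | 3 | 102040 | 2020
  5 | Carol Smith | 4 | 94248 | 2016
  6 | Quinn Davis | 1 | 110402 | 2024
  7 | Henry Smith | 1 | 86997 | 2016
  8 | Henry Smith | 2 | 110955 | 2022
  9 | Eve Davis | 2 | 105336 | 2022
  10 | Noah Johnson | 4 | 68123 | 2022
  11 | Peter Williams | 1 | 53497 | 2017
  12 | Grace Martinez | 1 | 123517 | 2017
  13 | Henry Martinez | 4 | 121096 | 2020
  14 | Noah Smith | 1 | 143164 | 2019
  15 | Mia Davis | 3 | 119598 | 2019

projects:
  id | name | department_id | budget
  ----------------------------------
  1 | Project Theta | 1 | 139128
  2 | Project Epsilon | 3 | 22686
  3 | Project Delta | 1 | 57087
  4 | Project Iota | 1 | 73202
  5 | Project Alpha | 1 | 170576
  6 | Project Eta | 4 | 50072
SELECT p.name, AVG(c.hire_year) AS avg_hire_year FROM employees c JOIN departments p ON c.department_id = p.id GROUP BY p.id, p.name ORDER BY avg_hire_year ASC

Execution result:
name | avg_hire_year
Support | 2018.00
Engineering | 2019.00
Finance | 2019.33
Legal | 2022.00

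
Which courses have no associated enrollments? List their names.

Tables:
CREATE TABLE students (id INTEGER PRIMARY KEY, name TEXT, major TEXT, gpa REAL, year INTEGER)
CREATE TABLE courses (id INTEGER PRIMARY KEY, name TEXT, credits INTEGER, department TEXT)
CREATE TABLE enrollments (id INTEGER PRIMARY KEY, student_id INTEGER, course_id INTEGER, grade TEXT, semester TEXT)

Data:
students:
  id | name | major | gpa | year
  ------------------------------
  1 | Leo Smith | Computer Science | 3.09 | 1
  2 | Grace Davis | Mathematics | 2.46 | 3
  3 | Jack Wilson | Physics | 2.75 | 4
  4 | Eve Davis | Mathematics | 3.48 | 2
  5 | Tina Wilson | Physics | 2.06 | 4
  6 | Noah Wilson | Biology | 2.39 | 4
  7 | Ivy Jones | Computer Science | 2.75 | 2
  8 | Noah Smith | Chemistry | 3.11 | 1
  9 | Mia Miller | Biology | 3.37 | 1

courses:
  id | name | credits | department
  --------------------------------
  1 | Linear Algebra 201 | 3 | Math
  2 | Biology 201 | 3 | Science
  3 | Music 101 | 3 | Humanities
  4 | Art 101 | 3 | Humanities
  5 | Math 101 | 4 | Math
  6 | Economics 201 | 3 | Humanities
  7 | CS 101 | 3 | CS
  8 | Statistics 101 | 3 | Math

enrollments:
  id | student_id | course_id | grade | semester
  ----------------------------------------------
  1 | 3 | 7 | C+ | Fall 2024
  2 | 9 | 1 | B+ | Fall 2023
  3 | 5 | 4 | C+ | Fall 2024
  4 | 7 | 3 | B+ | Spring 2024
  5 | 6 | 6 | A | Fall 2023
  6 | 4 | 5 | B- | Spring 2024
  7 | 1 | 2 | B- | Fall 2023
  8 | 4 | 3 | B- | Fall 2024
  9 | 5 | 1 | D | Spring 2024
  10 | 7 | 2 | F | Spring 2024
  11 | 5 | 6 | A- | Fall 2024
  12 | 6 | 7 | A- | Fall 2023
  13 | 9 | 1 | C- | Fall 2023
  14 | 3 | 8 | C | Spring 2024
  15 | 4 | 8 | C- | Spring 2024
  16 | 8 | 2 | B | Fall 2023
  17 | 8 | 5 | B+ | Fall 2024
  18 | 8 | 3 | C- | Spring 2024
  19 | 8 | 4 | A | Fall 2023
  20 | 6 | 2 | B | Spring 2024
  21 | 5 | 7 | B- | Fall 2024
SELECT p.name FROM courses p LEFT JOIN enrollments c ON c.course_id = p.id WHERE c.id IS NULL

Execution result:
(no rows)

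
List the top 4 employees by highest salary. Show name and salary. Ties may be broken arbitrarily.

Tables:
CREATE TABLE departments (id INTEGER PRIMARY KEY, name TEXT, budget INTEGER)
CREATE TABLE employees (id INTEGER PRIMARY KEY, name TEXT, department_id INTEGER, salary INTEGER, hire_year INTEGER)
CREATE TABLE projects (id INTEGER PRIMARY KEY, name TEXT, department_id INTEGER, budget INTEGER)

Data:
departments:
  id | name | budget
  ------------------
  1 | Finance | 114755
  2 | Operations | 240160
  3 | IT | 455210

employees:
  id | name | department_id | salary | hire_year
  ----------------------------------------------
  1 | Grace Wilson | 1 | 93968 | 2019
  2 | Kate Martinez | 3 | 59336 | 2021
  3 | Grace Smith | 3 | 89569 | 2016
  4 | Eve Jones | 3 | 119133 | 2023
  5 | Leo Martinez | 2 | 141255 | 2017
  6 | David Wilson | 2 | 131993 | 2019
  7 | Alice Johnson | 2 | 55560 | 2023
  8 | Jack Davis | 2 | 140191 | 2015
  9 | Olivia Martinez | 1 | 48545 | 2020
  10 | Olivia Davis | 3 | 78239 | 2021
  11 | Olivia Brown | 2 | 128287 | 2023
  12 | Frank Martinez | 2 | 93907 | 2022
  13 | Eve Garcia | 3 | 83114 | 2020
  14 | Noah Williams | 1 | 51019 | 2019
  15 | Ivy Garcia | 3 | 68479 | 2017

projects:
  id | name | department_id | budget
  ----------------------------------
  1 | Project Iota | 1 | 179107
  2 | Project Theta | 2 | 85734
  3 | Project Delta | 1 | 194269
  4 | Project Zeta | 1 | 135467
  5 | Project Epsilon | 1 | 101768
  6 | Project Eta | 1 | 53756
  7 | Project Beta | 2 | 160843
SELECT name, salary FROM employees ORDER BY salary DESC LIMIT 4

Execution result:
name | salary
Leo Martinez | 141255
Jack Davis | 140191
David Wilson | 131993
Olivia Brown | 128287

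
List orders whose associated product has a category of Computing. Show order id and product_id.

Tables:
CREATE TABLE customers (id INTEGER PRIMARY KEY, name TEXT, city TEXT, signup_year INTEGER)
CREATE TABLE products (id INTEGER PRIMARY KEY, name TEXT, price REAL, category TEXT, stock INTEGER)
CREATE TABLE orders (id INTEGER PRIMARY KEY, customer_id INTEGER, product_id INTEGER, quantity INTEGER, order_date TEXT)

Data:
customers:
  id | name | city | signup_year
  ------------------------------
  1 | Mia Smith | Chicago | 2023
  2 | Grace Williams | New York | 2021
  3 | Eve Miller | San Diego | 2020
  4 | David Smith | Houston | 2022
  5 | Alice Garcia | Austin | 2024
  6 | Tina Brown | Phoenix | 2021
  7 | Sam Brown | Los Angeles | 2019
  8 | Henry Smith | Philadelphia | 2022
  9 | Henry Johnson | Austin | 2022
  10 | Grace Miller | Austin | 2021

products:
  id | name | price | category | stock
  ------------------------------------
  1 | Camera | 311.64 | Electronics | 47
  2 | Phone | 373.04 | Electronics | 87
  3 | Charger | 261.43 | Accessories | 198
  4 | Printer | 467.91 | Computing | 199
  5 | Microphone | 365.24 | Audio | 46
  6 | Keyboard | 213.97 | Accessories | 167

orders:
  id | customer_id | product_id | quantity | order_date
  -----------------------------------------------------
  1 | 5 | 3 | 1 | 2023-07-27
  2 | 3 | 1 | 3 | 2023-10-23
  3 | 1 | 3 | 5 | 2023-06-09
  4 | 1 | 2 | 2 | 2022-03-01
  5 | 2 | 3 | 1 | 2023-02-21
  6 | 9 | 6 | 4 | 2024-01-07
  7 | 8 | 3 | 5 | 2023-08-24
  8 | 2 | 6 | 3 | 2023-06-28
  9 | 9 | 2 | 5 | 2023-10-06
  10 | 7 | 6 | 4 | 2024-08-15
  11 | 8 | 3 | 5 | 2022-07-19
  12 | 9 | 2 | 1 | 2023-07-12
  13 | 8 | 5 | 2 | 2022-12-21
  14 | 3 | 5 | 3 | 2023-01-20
SELECT id, product_id FROM orders WHERE product_id IN (SELECT id FROM products WHERE category = 'Computing')

Execution result:
(no rows)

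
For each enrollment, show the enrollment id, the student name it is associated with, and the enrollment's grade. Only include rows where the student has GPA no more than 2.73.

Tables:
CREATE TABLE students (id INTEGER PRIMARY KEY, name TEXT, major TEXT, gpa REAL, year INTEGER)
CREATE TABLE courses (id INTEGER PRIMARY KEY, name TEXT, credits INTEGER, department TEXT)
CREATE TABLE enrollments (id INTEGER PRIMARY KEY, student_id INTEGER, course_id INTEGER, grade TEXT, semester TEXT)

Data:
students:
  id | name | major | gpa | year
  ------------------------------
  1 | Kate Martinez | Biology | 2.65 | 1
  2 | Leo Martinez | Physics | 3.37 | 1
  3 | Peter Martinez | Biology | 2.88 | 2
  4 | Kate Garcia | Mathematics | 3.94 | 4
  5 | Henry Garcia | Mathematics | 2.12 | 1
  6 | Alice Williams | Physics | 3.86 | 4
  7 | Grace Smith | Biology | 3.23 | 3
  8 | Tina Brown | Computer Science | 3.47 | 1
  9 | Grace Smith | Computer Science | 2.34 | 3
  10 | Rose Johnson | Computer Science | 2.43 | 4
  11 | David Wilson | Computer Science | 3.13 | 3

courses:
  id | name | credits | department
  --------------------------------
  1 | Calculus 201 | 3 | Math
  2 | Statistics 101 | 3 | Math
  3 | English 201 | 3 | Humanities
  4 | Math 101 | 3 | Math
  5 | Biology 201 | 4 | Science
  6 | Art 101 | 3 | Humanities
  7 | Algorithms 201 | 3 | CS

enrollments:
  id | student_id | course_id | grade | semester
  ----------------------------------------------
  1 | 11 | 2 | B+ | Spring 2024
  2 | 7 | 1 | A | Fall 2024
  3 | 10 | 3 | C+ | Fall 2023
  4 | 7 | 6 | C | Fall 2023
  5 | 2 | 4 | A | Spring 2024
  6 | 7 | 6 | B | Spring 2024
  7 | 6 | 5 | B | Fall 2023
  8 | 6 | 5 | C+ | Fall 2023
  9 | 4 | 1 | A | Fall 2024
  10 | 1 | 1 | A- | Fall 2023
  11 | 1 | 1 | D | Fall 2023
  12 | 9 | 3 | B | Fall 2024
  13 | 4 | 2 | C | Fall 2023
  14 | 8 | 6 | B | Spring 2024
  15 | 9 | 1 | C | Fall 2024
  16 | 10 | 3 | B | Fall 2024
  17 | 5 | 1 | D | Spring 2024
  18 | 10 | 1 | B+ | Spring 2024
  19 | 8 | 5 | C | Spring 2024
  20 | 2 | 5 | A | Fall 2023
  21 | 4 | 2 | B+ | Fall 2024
SELECT c.id, p.name AS student, c.grade FROM enrollments c JOIN students p ON c.student_id = p.id WHERE p.gpa <= 2.73

Execution result:
id | student | grade
3 | Rose Johnson | C+
10 | Kate Martinez | A-
11 | Kate Martinez | D
12 | Grace Smith | B
15 | Grace Smith | C
16 | Rose Johnson | B
17 | Henry Garcia | D
18 | Rose Johnson | B+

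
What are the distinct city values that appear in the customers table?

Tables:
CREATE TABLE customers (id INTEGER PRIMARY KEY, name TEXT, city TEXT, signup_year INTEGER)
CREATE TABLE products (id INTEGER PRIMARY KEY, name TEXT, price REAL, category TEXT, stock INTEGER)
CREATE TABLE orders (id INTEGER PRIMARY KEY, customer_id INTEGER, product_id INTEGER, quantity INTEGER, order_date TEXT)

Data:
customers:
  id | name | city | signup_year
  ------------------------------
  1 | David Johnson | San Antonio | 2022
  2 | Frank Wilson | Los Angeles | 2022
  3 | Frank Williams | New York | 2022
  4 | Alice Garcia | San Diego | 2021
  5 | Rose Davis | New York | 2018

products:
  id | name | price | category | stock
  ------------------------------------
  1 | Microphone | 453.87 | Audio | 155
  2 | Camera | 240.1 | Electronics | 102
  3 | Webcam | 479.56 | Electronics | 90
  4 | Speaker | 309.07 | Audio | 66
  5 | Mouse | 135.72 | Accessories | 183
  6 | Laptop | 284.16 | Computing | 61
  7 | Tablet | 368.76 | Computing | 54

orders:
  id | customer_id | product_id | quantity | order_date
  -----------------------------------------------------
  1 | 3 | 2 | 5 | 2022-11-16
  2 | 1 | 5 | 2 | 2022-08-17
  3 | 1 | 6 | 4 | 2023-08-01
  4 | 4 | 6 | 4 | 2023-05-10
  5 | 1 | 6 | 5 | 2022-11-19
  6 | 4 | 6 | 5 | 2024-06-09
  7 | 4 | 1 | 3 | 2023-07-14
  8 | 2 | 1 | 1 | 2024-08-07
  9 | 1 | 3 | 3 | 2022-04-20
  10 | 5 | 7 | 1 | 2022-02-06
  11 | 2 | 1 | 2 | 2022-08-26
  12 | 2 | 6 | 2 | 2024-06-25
SELECT DISTINCT city FROM customers

Execution result:
city
San Antonio
Los Angeles
New York
San Diego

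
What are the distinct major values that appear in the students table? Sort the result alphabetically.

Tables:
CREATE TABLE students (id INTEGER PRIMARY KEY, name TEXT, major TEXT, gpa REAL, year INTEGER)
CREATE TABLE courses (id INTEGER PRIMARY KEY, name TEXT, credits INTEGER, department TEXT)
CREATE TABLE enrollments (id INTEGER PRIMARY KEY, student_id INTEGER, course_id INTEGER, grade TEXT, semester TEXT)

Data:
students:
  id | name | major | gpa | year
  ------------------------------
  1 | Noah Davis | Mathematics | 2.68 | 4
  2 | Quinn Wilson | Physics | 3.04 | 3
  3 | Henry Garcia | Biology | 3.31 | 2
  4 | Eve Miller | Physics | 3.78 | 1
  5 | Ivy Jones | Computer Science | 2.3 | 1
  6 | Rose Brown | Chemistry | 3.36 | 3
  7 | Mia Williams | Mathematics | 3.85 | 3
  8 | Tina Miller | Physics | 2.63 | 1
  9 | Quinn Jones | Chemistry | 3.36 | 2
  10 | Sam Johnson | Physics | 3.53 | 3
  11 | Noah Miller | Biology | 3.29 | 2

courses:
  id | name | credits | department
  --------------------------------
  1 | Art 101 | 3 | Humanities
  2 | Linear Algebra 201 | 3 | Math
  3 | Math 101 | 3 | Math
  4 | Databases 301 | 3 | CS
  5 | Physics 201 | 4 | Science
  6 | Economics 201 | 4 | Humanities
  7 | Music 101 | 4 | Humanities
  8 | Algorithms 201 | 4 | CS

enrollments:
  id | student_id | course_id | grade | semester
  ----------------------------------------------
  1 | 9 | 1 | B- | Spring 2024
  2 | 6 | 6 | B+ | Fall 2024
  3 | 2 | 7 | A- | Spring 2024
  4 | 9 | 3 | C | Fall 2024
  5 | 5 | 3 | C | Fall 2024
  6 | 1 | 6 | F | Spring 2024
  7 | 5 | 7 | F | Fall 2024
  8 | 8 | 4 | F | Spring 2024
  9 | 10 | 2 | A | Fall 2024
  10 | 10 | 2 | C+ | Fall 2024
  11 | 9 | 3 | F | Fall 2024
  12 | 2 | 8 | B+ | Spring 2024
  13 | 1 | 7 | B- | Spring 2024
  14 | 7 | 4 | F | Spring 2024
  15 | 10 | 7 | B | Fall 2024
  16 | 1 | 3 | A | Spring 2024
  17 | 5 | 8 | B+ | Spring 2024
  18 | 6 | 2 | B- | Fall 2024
SELECT DISTINCT major FROM students ORDER BY major

Execution result:
major
Biology
Chemistry
Computer Science
Mathematics
Physics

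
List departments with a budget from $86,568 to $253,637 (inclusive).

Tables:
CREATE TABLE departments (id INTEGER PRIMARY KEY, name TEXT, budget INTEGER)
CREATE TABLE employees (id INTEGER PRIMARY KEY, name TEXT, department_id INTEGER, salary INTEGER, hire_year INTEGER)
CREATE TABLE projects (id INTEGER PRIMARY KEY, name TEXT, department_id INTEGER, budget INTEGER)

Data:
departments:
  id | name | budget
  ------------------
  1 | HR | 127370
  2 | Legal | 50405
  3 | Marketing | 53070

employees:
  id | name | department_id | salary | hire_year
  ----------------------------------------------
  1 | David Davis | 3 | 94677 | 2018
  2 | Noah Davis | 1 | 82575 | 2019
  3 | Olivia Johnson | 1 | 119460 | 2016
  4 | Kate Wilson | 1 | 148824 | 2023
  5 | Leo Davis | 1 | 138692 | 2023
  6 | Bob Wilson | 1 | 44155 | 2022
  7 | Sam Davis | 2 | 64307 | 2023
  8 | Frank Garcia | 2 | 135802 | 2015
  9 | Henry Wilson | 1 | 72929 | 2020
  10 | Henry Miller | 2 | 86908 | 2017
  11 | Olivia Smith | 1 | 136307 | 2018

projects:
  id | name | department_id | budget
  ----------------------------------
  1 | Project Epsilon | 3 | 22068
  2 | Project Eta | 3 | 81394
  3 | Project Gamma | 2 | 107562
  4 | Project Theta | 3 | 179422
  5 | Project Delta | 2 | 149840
SELECT name, budget FROM departments WHERE budget BETWEEN 86568 AND 253637

Execution result:
name | budget
HR | 127370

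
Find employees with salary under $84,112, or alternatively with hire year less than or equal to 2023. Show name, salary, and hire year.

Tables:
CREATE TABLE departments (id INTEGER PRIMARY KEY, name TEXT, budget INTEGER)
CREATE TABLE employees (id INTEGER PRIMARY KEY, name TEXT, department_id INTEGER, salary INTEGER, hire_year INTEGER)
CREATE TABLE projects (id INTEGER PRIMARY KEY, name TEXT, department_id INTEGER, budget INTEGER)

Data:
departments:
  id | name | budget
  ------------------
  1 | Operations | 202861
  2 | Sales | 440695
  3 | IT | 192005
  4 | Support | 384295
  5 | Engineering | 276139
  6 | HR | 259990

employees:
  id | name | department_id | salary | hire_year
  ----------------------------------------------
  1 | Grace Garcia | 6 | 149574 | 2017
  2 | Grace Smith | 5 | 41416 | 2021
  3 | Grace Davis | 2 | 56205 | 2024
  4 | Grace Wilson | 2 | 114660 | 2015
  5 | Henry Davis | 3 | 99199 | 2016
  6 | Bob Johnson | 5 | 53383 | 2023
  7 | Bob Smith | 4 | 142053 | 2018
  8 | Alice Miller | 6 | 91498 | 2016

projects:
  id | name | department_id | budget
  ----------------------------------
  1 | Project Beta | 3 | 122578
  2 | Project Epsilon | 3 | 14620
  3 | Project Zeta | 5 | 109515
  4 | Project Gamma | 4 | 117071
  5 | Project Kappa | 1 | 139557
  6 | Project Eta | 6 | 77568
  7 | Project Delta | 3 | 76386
SELECT name, salary, hire_year FROM employees WHERE salary < 84112 OR hire_year <= 2023

Execution result:
name | salary | hire_year
Grace Garcia | 149574 | 2017
Grace Smith | 41416 | 2021
Grace Davis | 56205 | 2024
Grace Wilson | 114660 | 2015
Henry Davis | 99199 | 2016
Bob Johnson | 53383 | 2023
Bob Smith | 142053 | 2018
Alice Miller | 91498 | 2016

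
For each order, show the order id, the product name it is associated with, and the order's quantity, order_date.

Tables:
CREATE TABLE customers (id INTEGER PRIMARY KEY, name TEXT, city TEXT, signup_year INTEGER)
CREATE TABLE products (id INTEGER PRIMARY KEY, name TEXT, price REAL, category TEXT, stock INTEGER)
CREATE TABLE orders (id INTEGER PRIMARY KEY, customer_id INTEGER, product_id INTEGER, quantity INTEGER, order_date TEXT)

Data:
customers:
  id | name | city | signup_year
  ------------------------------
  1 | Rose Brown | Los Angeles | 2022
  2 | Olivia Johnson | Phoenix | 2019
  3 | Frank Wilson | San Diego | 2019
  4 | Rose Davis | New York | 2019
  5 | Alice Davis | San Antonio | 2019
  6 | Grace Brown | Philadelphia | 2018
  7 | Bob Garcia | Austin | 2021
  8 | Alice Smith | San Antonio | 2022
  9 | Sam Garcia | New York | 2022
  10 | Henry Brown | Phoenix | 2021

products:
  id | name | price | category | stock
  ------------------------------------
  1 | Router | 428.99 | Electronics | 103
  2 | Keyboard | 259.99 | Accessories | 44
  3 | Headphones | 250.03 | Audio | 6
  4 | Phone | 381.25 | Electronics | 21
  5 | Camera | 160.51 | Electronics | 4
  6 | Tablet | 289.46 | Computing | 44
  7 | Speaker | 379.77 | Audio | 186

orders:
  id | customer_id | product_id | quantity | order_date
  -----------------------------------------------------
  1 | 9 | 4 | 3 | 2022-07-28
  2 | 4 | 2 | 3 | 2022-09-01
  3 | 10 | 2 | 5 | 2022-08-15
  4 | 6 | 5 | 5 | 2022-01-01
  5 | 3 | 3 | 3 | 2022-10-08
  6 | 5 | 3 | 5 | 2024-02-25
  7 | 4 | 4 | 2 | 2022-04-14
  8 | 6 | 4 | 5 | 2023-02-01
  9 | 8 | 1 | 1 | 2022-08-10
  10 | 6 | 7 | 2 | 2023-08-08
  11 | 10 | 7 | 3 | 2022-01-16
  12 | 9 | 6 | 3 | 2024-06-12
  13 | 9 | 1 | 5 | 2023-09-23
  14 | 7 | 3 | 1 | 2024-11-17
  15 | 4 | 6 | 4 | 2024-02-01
SELECT c.id, p.name AS product, c.quantity, c.order_date FROM orders c JOIN products p ON c.product_id = p.id

Execution result:
id | product | quantity | order_date
1 | Phone | 3 | 2022-07-28
2 | Keyboard | 3 | 2022-09-01
3 | Keyboard | 5 | 2022-08-15
4 | Camera | 5 | 2022-01-01
5 | Headphones | 3 | 2022-10-08
6 | Headphones | 5 | 2024-02-25
7 | Phone | 2 | 2022-04-14
8 | Phone | 5 | 2023-02-01
9 | Router | 1 | 2022-08-10
10 | Speaker | 2 | 2023-08-08
11 | Speaker | 3 | 2022-01-16
12 | Tablet | 3 | 2024-06-12
13 | Router | 5 | 2023-09-23
14 | Headphones | 1 | 2024-11-17
15 | Tablet | 4 | 2024-02-01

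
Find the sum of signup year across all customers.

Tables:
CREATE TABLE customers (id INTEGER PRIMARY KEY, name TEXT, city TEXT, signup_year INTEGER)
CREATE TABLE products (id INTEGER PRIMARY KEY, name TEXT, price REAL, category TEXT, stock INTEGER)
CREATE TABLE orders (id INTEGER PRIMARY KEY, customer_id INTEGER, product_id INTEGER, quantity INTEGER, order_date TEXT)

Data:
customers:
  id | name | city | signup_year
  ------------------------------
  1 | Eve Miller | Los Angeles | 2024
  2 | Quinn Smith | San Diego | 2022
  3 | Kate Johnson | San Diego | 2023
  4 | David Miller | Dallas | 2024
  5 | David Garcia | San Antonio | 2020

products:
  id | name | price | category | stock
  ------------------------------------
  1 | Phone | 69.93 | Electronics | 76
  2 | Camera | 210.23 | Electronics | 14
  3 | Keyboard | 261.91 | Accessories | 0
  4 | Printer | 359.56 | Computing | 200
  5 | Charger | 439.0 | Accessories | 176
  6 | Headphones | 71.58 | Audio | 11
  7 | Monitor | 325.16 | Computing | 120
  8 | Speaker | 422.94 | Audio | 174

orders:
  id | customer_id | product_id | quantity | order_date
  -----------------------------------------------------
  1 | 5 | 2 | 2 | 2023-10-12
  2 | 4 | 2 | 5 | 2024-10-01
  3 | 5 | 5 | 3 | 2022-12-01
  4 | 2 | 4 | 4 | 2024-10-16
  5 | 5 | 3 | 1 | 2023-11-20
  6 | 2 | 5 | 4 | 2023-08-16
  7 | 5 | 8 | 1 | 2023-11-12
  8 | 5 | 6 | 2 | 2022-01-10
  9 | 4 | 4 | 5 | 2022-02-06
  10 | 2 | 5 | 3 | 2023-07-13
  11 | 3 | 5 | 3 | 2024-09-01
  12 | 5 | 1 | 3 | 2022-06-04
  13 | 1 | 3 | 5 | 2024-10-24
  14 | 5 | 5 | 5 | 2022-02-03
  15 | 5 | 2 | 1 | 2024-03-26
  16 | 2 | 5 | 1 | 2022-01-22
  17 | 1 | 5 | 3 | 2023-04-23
SELECT SUM(signup_year) FROM customers

Execution result:
10113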